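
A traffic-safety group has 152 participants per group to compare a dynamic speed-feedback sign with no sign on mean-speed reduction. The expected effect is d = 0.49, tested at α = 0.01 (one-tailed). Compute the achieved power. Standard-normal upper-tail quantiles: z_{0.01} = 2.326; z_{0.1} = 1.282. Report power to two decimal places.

For two equal groups, power = Φ(d·√(n/2) − z_{α}).
d·√(n/2) = 0.49 × √(152/2) = 0.49 × 8.718 = 4.272.
z_β = 4.272 − 2.326 = 1.946.
Power = Φ(1.946) = 0.974.

power ≈ 0.97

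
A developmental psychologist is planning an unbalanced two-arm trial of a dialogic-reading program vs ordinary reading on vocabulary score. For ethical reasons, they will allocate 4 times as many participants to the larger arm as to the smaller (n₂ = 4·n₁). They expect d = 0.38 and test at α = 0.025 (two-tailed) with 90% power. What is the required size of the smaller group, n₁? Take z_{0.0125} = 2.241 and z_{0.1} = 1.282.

n₁ = 108

With allocation ratio k = n₂/n₁ = 4, Var(x̄₁−x̄₂) = σ²(1/n₁ + 1/(k·n₁)) = σ²·(k+1)/(k·n₁).
So n₁ = (1 + 1/k)·((z_{α/2} + z_β)/d)² = 1.250 × (3.523/0.38)².
n₁ = 1.250 × 85.95 = 107.4.
Round up: n₁ = 108, giving n₂ = 4 × 108 = 432.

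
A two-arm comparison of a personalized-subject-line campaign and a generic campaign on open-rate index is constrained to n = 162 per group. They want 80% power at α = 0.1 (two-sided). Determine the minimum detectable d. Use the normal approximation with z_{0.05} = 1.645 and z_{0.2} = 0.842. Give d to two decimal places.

d_min ≈ 0.28

For two independent groups of n = 162 each: d_min = (z_{α/2} + z_β)·√(2/n).
z-sum = 1.645 + 0.842 = 2.487.
d_min = 2.487 × √(2/162) = 2.487 × 0.1111 = 0.276.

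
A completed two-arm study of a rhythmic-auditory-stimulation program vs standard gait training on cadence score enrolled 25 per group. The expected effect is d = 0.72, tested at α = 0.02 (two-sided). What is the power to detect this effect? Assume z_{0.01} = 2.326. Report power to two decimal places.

power ≈ 0.59

For two equal groups, power = Φ(d·√(n/2) − z_{α/2}).
d·√(n/2) = 0.72 × √(25/2) = 0.72 × 3.536 = 2.546.
z_β = 2.546 − 2.326 = 0.220.
Power = Φ(0.220) = 0.587.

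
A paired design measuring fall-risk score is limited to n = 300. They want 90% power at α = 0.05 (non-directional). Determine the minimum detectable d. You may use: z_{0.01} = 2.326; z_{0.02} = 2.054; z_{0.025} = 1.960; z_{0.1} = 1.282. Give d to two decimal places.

d_min ≈ 0.19

For a single sample (or paired design) of n = 300: d_min = (z_{α/2} + z_β)/√n.
z-sum = 1.960 + 1.282 = 3.242.
d_min = 3.242 / √300 = 3.242 / 17.321 = 0.187.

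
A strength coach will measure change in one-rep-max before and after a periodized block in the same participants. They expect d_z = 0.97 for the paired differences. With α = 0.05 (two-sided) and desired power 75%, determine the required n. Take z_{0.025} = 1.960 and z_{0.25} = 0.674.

For a paired (one-sample on differences) test: n = ((z_{α/2} + z_β) / d)².
z_{α/2} + z_β = 1.960 + 0.674 = 2.634.
n = (2.634 / 0.97)² = 2.715² = 7.37.
Round up.

n = 8 pairs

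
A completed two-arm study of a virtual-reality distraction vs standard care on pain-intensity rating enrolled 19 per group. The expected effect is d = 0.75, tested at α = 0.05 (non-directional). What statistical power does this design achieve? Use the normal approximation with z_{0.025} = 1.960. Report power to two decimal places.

power ≈ 0.64

For two equal groups, power = Φ(d·√(n/2) − z_{α/2}).
d·√(n/2) = 0.75 × √(19/2) = 0.75 × 3.082 = 2.312.
z_β = 2.312 − 1.960 = 0.352.
Power = Φ(0.352) = 0.637.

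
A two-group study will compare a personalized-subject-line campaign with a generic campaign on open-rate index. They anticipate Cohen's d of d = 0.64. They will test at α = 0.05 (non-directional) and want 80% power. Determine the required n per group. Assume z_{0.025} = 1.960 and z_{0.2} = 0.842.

For two independent groups with equal n: n = 2·((z_{α/2} + z_β) / d)².
z_{α/2} + z_β = 1.960 + 0.842 = 2.802.
n = 2 × (2.802 / 0.64)² = 2 × 4.378² = 2 × 19.17 = 38.3.
Round up to the next whole participant.

n = 39 per group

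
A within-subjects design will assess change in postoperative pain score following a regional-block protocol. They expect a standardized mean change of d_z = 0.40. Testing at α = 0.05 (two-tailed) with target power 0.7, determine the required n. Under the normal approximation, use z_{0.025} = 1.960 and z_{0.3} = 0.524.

For a paired (one-sample on differences) test: n = ((z_{α/2} + z_β) / d)².
z_{α/2} + z_β = 1.960 + 0.524 = 2.484.
n = (2.484 / 0.40)² = 6.210² = 38.56.
Round up.

n = 39 pairs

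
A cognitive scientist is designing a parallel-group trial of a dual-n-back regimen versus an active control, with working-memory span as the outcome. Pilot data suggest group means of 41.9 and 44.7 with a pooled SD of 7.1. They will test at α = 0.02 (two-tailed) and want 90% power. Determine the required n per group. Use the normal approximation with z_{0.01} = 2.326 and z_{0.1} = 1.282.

n = 168 per group

Cohen's d = |M₁ − M₂| / SD_pooled = |41.9 − 44.7| / 7.1 = 2.8 / 7.1 = 0.394.
For two independent groups with equal n: n = 2·((z_{α/2} + z_β) / d)².
z_{α/2} + z_β = 2.326 + 1.282 = 3.608.
n = 2 × (3.608 / 0.394)² = 2 × 9.157² = 2 × 83.86 = 167.7.
Round up to the next whole participant.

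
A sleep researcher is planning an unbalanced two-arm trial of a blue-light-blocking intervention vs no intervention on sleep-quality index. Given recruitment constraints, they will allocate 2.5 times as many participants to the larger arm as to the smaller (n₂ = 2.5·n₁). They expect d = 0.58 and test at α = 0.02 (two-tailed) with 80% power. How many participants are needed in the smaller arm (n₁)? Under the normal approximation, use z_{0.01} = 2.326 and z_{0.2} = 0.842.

n₁ = 42

With allocation ratio k = n₂/n₁ = 2.5, Var(x̄₁−x̄₂) = σ²(1/n₁ + 1/(k·n₁)) = σ²·(k+1)/(k·n₁).
So n₁ = (1 + 1/k)·((z_{α/2} + z_β)/d)² = 1.400 × (3.168/0.58)².
n₁ = 1.400 × 29.83 = 41.8.
Round up: n₁ = 42, giving n₂ = 2.5 × 42 = 105.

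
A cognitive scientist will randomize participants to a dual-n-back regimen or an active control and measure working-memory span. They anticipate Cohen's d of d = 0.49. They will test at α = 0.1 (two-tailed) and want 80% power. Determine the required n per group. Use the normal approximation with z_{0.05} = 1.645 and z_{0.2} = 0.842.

For two independent groups with equal n: n = 2·((z_{α/2} + z_β) / d)².
z_{α/2} + z_β = 1.645 + 0.842 = 2.487.
n = 2 × (2.487 / 0.49)² = 2 × 5.076² = 2 × 25.76 = 51.5.
Round up to the next whole participant.

n = 52 per group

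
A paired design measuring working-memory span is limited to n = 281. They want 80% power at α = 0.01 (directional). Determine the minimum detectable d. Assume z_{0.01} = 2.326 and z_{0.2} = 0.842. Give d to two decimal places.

d_min ≈ 0.19

For a single sample (or paired design) of n = 281: d_min = (z_{α} + z_β)/√n.
z-sum = 2.326 + 0.842 = 3.168.
d_min = 3.168 / √281 = 3.168 / 16.763 = 0.189.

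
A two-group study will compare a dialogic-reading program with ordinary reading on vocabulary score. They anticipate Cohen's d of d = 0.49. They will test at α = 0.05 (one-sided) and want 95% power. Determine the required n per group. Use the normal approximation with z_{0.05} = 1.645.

For two independent groups with equal n: n = 2·((z_{α} + z_β) / d)².
z_{α} + z_β = 1.645 + 1.645 = 3.290.
n = 2 × (3.290 / 0.49)² = 2 × 6.714² = 2 × 45.08 = 90.2.
Round up to the next whole participant.

n = 91 per group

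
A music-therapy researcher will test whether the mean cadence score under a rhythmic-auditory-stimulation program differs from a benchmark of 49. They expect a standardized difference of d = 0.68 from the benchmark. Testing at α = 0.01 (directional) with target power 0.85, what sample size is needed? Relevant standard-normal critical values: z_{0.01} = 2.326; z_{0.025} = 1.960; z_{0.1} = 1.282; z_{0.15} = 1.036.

n = 25

For a one-sample test: n = ((z_{α} + z_β) / d)².
z_{α} + z_β = 2.326 + 1.036 = 3.362.
n = (3.362 / 0.68)² = 4.944² = 24.44.
Round up.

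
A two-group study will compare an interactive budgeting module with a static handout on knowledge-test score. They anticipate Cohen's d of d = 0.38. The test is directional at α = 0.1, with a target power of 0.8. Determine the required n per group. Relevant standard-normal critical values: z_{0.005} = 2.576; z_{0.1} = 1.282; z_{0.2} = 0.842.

n = 63 per group

For two independent groups with equal n: n = 2·((z_{α} + z_β) / d)².
z_{α} + z_β = 1.282 + 0.842 = 2.124.
n = 2 × (2.124 / 0.38)² = 2 × 5.589² = 2 × 31.24 = 62.5.
Round up to the next whole participant.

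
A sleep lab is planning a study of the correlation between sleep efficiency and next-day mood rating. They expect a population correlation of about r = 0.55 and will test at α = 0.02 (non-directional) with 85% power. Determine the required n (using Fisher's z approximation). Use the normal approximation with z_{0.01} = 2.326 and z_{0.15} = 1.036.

n = 33

Fisher's z: C = ½·ln((1+r)/(1−r)) = ½·ln(3.4444) = 0.6184.
n = ((z_{α/2} + z_β)/C)² + 3.
(2.326 + 1.036) / 0.6184 = 3.362 / 0.6184 = 5.437.
n = 5.437² + 3 = 29.56 + 3 = 32.6.
Round up.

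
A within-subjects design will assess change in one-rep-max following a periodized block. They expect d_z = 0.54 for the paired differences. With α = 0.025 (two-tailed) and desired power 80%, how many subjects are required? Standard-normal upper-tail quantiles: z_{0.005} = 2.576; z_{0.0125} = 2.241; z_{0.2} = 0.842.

n = 33 pairs

For a paired (one-sample on differences) test: n = ((z_{α/2} + z_β) / d)².
z_{α/2} + z_β = 2.241 + 0.842 = 3.083.
n = (3.083 / 0.54)² = 5.709² = 32.60.
Round up.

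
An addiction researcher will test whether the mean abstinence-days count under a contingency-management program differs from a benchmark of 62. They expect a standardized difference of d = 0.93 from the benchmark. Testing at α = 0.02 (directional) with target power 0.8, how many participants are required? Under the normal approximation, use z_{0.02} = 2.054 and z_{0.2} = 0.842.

n = 10

For a one-sample test: n = ((z_{α} + z_β) / d)².
z_{α} + z_β = 2.054 + 0.842 = 2.896.
n = (2.896 / 0.93)² = 3.114² = 9.70.
Round up.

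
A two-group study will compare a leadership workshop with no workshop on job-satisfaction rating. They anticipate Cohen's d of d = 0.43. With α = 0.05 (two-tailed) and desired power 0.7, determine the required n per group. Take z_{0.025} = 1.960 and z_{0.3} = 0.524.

n = 67 per group

For two independent groups with equal n: n = 2·((z_{α/2} + z_β) / d)².
z_{α/2} + z_β = 1.960 + 0.524 = 2.484.
n = 2 × (2.484 / 0.43)² = 2 × 5.777² = 2 × 33.37 = 66.7.
Round up to the next whole participant.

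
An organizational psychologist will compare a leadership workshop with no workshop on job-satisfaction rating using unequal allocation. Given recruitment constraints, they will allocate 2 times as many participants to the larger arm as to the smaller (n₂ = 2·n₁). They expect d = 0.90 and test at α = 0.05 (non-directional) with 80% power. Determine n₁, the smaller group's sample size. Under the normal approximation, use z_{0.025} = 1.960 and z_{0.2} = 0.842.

n₁ = 15

With allocation ratio k = n₂/n₁ = 2, Var(x̄₁−x̄₂) = σ²(1/n₁ + 1/(k·n₁)) = σ²·(k+1)/(k·n₁).
So n₁ = (1 + 1/k)·((z_{α/2} + z_β)/d)² = 1.500 × (2.802/0.90)².
n₁ = 1.500 × 9.69 = 14.5.
Round up: n₁ = 15, giving n₂ = 2 × 15 = 30.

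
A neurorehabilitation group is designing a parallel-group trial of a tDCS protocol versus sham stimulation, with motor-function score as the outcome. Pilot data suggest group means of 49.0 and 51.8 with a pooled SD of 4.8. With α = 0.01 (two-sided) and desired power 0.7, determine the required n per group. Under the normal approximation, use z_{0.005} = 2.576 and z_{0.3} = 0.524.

n = 57 per group

Cohen's d = |M₁ − M₂| / SD_pooled = |49.0 − 51.8| / 4.8 = 2.8 / 4.8 = 0.583.
For two independent groups with equal n: n = 2·((z_{α/2} + z_β) / d)².
z_{α/2} + z_β = 2.576 + 0.524 = 3.100.
n = 2 × (3.100 / 0.583)² = 2 × 5.317² = 2 × 28.27 = 56.5.
Round up to the next whole participant.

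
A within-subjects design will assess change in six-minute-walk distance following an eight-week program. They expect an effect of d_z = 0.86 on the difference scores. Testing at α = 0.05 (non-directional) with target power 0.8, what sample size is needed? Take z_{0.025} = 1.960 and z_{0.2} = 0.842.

n = 11 pairs

For a paired (one-sample on differences) test: n = ((z_{α/2} + z_β) / d)².
z_{α/2} + z_β = 1.960 + 0.842 = 2.802.
n = (2.802 / 0.86)² = 3.258² = 10.62.
Round up.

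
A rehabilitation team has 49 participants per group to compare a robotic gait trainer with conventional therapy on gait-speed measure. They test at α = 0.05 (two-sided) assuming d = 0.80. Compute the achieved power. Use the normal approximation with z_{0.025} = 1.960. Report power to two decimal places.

For two equal groups, power = Φ(d·√(n/2) − z_{α/2}).
d·√(n/2) = 0.80 × √(49/2) = 0.80 × 4.950 = 3.960.
z_β = 3.960 − 1.960 = 2.000.
Power = Φ(2.000) = 0.977.

power ≈ 0.98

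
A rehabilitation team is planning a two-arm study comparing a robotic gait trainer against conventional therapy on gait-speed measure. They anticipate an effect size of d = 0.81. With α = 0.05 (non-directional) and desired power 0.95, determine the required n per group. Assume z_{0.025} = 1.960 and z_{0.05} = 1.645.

For two independent groups with equal n: n = 2·((z_{α/2} + z_β) / d)².
z_{α/2} + z_β = 1.960 + 1.645 = 3.605.
n = 2 × (3.605 / 0.81)² = 2 × 4.451² = 2 × 19.81 = 39.6.
Round up to the next whole participant.

n = 40 per group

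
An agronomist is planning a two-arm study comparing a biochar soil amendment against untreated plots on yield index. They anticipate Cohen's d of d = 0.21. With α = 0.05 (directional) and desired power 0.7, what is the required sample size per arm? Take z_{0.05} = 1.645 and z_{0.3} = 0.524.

For two independent groups with equal n: n = 2·((z_{α} + z_β) / d)².
z_{α} + z_β = 1.645 + 0.524 = 2.169.
n = 2 × (2.169 / 0.21)² = 2 × 10.329² = 2 × 106.68 = 213.4.
Round up to the next whole participant.

n = 214 per group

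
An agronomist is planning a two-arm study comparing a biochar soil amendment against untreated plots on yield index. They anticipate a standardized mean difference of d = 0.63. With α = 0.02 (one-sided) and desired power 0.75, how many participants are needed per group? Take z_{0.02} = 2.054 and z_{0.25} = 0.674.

For two independent groups with equal n: n = 2·((z_{α} + z_β) / d)².
z_{α} + z_β = 2.054 + 0.674 = 2.728.
n = 2 × (2.728 / 0.63)² = 2 × 4.330² = 2 × 18.75 = 37.5.
Round up to the next whole participant.

n = 38 per group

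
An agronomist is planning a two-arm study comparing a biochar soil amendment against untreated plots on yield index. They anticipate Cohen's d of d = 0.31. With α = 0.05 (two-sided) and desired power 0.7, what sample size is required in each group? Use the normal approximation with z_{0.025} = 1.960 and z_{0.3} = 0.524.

n = 129 per group

For two independent groups with equal n: n = 2·((z_{α/2} + z_β) / d)².
z_{α/2} + z_β = 1.960 + 0.524 = 2.484.
n = 2 × (2.484 / 0.31)² = 2 × 8.013² = 2 × 64.21 = 128.4.
Round up to the next whole participant.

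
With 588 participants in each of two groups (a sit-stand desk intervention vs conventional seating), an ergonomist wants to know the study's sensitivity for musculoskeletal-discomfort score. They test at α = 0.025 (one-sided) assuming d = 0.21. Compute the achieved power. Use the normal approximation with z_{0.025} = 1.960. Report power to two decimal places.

For two equal groups, power = Φ(d·√(n/2) − z_{α}).
d·√(n/2) = 0.21 × √(588/2) = 0.21 × 17.146 = 3.601.
z_β = 3.601 − 1.960 = 1.641.
Power = Φ(1.641) = 0.950.

power ≈ 0.95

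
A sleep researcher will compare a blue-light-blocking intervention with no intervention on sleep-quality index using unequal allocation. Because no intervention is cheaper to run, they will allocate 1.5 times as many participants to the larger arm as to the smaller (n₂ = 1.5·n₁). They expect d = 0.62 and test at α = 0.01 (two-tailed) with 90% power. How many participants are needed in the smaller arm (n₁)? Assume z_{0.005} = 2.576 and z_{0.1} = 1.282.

n₁ = 65

With allocation ratio k = n₂/n₁ = 1.5, Var(x̄₁−x̄₂) = σ²(1/n₁ + 1/(k·n₁)) = σ²·(k+1)/(k·n₁).
So n₁ = (1 + 1/k)·((z_{α/2} + z_β)/d)² = 1.667 × (3.858/0.62)².
n₁ = 1.667 × 38.72 = 64.5.
Round up: n₁ = 65, giving n₂ = ⌈1.5 × 65⌉ = ⌈97.5⌉ = 98.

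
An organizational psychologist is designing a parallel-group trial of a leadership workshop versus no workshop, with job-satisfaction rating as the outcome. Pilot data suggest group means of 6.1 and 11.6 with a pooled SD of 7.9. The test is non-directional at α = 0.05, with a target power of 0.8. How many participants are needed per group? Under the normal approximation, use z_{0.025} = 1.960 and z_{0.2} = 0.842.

n = 33 per group

Cohen's d = |M₁ − M₂| / SD_pooled = |6.1 − 11.6| / 7.9 = 5.5 / 7.9 = 0.696.
For two independent groups with equal n: n = 2·((z_{α/2} + z_β) / d)².
z_{α/2} + z_β = 1.960 + 0.842 = 2.802.
n = 2 × (2.802 / 0.696)² = 2 × 4.026² = 2 × 16.21 = 32.4.
Round up to the next whole participant.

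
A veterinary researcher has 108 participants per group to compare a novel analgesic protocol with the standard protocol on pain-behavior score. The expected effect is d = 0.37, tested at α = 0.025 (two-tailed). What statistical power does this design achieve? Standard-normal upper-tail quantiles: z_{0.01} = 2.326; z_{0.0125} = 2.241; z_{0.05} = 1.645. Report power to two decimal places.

For two equal groups, power = Φ(d·√(n/2) − z_{α/2}).
d·√(n/2) = 0.37 × √(108/2) = 0.37 × 7.348 = 2.719.
z_β = 2.719 − 2.241 = 0.478.
Power = Φ(0.478) = 0.684.

power ≈ 0.68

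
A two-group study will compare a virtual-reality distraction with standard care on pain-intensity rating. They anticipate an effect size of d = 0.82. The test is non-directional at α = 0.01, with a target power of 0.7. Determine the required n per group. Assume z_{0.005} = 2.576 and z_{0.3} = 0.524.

n = 29 per group

For two independent groups with equal n: n = 2·((z_{α/2} + z_β) / d)².
z_{α/2} + z_β = 2.576 + 0.524 = 3.100.
n = 2 × (3.100 / 0.82)² = 2 × 3.780² = 2 × 14.29 = 28.6.
Round up to the next whole participant.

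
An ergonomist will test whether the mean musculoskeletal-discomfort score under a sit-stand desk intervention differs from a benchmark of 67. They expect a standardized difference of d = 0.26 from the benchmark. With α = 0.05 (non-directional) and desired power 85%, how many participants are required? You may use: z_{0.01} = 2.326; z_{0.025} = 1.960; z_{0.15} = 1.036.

n = 133

For a one-sample test: n = ((z_{α/2} + z_β) / d)².
z_{α/2} + z_β = 1.960 + 1.036 = 2.996.
n = (2.996 / 0.26)² = 11.523² = 132.78.
Round up.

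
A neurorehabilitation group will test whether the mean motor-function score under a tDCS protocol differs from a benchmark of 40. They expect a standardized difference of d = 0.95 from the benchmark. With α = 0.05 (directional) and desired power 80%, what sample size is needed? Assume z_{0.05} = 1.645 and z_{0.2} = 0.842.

n = 7

For a one-sample test: n = ((z_{α} + z_β) / d)².
z_{α} + z_β = 1.645 + 0.842 = 2.487.
n = (2.487 / 0.95)² = 2.618² = 6.85.
Round up.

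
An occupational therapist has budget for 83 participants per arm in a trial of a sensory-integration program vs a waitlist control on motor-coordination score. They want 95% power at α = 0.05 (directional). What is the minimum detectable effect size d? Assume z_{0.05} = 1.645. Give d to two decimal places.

For two independent groups of n = 83 each: d_min = (z_{α} + z_β)·√(2/n).
z-sum = 1.645 + 1.645 = 3.290.
d_min = 3.290 × √(2/83) = 3.290 × 0.1552 = 0.511.

d_min ≈ 0.51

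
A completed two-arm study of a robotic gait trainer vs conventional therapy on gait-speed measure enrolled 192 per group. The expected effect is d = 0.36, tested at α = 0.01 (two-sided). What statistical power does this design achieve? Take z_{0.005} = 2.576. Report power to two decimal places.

power ≈ 0.83

For two equal groups, power = Φ(d·√(n/2) − z_{α/2}).
d·√(n/2) = 0.36 × √(192/2) = 0.36 × 9.798 = 3.527.
z_β = 3.527 − 2.576 = 0.951.
Power = Φ(0.951) = 0.829.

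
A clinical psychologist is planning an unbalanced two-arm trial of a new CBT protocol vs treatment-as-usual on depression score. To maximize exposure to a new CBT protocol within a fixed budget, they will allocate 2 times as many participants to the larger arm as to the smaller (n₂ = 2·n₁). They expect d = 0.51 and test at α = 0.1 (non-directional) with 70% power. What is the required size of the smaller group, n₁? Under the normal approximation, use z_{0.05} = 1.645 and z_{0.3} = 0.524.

n₁ = 28

With allocation ratio k = n₂/n₁ = 2, Var(x̄₁−x̄₂) = σ²(1/n₁ + 1/(k·n₁)) = σ²·(k+1)/(k·n₁).
So n₁ = (1 + 1/k)·((z_{α/2} + z_β)/d)² = 1.500 × (2.169/0.51)².
n₁ = 1.500 × 18.09 = 27.1.
Round up: n₁ = 28, giving n₂ = 2 × 28 = 56.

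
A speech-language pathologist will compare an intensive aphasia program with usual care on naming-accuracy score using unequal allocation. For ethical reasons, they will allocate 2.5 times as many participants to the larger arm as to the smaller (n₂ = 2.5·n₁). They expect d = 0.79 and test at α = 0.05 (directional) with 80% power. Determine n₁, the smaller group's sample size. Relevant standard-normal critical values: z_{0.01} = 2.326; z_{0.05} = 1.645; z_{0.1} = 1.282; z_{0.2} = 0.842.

n₁ = 14

With allocation ratio k = n₂/n₁ = 2.5, Var(x̄₁−x̄₂) = σ²(1/n₁ + 1/(k·n₁)) = σ²·(k+1)/(k·n₁).
So n₁ = (1 + 1/k)·((z_{α} + z_β)/d)² = 1.400 × (2.487/0.79)².
n₁ = 1.400 × 9.91 = 13.9.
Round up: n₁ = 14, giving n₂ = 2.5 × 14 = 35.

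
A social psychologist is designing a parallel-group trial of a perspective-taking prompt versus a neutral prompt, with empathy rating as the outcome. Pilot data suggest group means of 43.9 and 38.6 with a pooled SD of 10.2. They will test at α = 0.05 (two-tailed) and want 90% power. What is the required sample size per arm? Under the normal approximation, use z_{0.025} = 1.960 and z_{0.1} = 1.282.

Cohen's d = |M₁ − M₂| / SD_pooled = |43.9 − 38.6| / 10.2 = 5.3 / 10.2 = 0.520.
For two independent groups with equal n: n = 2·((z_{α/2} + z_β) / d)².
z_{α/2} + z_β = 1.960 + 1.282 = 3.242.
n = 2 × (3.242 / 0.520)² = 2 × 6.235² = 2 × 38.87 = 77.7.
Round up to the next whole participant.

n = 78 per group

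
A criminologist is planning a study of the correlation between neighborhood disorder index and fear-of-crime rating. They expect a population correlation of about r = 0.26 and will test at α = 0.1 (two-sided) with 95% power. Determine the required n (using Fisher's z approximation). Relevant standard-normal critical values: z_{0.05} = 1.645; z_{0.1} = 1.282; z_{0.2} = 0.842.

n = 156

Fisher's z: C = ½·ln((1+r)/(1−r)) = ½·ln(1.7027) = 0.2661.
n = ((z_{α/2} + z_β)/C)² + 3.
(1.645 + 1.645) / 0.2661 = 3.290 / 0.2661 = 12.364.
n = 12.364² + 3 = 152.86 + 3 = 155.9.
Round up.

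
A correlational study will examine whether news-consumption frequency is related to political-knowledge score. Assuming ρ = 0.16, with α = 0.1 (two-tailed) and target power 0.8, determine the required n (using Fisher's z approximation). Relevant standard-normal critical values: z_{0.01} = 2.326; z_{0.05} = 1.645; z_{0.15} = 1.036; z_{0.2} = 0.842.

n = 241

Fisher's z: C = ½·ln((1+r)/(1−r)) = ½·ln(1.3810) = 0.1614.
n = ((z_{α/2} + z_β)/C)² + 3.
(1.645 + 0.842) / 0.1614 = 2.487 / 0.1614 = 15.409.
n = 15.409² + 3 = 237.43 + 3 = 240.4.
Round up.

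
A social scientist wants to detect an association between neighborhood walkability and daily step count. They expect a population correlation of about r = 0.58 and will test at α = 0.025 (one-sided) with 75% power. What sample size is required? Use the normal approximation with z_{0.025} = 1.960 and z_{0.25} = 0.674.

n = 19

Fisher's z: C = ½·ln((1+r)/(1−r)) = ½·ln(3.7619) = 0.6625.
n = ((z_{α} + z_β)/C)² + 3.
(1.960 + 0.674) / 0.6625 = 2.634 / 0.6625 = 3.976.
n = 3.976² + 3 = 15.81 + 3 = 18.8.
Round up.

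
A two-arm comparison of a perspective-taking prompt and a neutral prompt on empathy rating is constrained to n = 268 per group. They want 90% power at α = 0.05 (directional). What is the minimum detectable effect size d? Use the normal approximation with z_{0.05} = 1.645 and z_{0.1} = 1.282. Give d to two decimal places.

d_min ≈ 0.25

For two independent groups of n = 268 each: d_min = (z_{α} + z_β)·√(2/n).
z-sum = 1.645 + 1.282 = 2.927.
d_min = 2.927 × √(2/268) = 2.927 × 0.0864 = 0.253.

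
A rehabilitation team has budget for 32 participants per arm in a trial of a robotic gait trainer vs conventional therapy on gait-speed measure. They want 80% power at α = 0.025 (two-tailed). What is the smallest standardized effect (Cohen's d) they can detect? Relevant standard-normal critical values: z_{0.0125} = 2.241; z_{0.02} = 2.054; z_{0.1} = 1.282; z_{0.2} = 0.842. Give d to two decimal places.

d_min ≈ 0.77

For two independent groups of n = 32 each: d_min = (z_{α/2} + z_β)·√(2/n).
z-sum = 2.241 + 0.842 = 3.083.
d_min = 3.083 × √(2/32) = 3.083 × 0.2500 = 0.771.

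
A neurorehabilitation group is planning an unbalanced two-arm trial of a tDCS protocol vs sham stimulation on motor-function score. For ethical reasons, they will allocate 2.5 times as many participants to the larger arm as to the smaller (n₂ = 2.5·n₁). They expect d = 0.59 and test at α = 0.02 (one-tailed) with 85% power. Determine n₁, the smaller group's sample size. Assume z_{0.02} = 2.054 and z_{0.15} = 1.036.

With allocation ratio k = n₂/n₁ = 2.5, Var(x̄₁−x̄₂) = σ²(1/n₁ + 1/(k·n₁)) = σ²·(k+1)/(k·n₁).
So n₁ = (1 + 1/k)·((z_{α} + z_β)/d)² = 1.400 × (3.090/0.59)².
n₁ = 1.400 × 27.43 = 38.4.
Round up: n₁ = 39, giving n₂ = ⌈2.5 × 39⌉ = ⌈97.5⌉ = 98.

n₁ = 39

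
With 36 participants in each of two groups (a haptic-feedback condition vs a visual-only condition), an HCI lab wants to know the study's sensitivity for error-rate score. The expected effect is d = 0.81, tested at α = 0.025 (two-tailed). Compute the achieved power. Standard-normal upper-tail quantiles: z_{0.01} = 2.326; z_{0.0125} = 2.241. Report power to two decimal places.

For two equal groups, power = Φ(d·√(n/2) − z_{α/2}).
d·√(n/2) = 0.81 × √(36/2) = 0.81 × 4.243 = 3.437.
z_β = 3.437 − 2.241 = 1.196.
Power = Φ(1.196) = 0.884.

power ≈ 0.88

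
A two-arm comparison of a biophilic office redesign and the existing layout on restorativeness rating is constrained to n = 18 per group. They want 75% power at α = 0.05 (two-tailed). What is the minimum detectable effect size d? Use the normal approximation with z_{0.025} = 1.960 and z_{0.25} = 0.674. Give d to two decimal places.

For two independent groups of n = 18 each: d_min = (z_{α/2} + z_β)·√(2/n).
z-sum = 1.960 + 0.674 = 2.634.
d_min = 2.634 × √(2/18) = 2.634 × 0.3333 = 0.878.

d_min ≈ 0.88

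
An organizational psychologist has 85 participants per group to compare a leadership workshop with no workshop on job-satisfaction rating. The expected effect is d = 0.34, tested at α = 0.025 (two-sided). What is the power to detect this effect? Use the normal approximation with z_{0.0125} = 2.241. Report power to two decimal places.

For two equal groups, power = Φ(d·√(n/2) − z_{α/2}).
d·√(n/2) = 0.34 × √(85/2) = 0.34 × 6.519 = 2.217.
z_β = 2.217 − 2.241 = -0.024.
Power = Φ(-0.024) = 0.490.

power ≈ 0.49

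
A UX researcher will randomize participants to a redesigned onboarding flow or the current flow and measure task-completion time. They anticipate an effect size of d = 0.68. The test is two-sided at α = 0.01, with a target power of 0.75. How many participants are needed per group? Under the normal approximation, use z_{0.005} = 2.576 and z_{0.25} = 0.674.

n = 46 per group

For two independent groups with equal n: n = 2·((z_{α/2} + z_β) / d)².
z_{α/2} + z_β = 2.576 + 0.674 = 3.250.
n = 2 × (3.250 / 0.68)² = 2 × 4.779² = 2 × 22.84 = 45.7.
Round up to the next whole participant.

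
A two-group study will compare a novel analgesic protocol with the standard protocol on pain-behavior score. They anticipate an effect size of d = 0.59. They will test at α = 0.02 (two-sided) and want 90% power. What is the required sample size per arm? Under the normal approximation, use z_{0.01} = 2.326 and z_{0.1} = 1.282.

For two independent groups with equal n: n = 2·((z_{α/2} + z_β) / d)².
z_{α/2} + z_β = 2.326 + 1.282 = 3.608.
n = 2 × (3.608 / 0.59)² = 2 × 6.115² = 2 × 37.40 = 74.8.
Round up to the next whole participant.

n = 75 per group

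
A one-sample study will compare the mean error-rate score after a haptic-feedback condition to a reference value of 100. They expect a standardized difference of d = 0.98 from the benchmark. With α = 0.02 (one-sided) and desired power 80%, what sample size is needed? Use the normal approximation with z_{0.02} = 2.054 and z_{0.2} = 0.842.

n = 9

For a one-sample test: n = ((z_{α} + z_β) / d)².
z_{α} + z_β = 2.054 + 0.842 = 2.896.
n = (2.896 / 0.98)² = 2.955² = 8.73.
Round up.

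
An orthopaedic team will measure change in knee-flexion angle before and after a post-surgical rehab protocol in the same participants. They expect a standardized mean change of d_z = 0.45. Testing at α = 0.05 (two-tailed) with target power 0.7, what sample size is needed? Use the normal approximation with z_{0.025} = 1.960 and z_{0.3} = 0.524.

n = 31 pairs

For a paired (one-sample on differences) test: n = ((z_{α/2} + z_β) / d)².
z_{α/2} + z_β = 1.960 + 0.524 = 2.484.
n = (2.484 / 0.45)² = 5.520² = 30.47.
Round up.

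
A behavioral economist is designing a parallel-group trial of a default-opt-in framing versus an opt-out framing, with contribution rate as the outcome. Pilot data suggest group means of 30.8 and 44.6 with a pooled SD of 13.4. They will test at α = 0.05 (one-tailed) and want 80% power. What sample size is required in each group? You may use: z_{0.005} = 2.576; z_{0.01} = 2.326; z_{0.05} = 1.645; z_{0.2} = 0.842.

Cohen's d = |M₁ − M₂| / SD_pooled = |30.8 − 44.6| / 13.4 = 13.8 / 13.4 = 1.030.
For two independent groups with equal n: n = 2·((z_{α} + z_β) / d)².
z_{α} + z_β = 1.645 + 0.842 = 2.487.
n = 2 × (2.487 / 1.030)² = 2 × 2.415² = 2 × 5.83 = 11.7.
Round up to the next whole participant.

n = 12 per group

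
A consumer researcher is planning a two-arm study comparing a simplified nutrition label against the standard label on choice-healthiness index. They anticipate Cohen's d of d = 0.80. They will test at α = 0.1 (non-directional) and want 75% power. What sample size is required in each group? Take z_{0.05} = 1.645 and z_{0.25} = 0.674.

n = 17 per group

For two independent groups with equal n: n = 2·((z_{α/2} + z_β) / d)².
z_{α/2} + z_β = 1.645 + 0.674 = 2.319.
n = 2 × (2.319 / 0.80)² = 2 × 2.899² = 2 × 8.40 = 16.8.
Round up to the next whole participant.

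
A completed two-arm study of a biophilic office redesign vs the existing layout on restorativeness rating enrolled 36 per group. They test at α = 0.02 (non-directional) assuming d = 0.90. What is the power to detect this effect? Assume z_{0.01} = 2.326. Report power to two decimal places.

power ≈ 0.93

For two equal groups, power = Φ(d·√(n/2) − z_{α/2}).
d·√(n/2) = 0.90 × √(36/2) = 0.90 × 4.243 = 3.818.
z_β = 3.818 − 2.326 = 1.492.
Power = Φ(1.492) = 0.932.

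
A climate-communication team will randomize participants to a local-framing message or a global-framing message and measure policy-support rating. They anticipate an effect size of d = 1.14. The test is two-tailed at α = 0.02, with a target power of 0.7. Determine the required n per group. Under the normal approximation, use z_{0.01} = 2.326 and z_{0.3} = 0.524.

n = 13 per group

For two independent groups with equal n: n = 2·((z_{α/2} + z_β) / d)².
z_{α/2} + z_β = 2.326 + 0.524 = 2.850.
n = 2 × (2.850 / 1.14)² = 2 × 2.500² = 2 × 6.25 = 12.5.
Round up to the next whole participant.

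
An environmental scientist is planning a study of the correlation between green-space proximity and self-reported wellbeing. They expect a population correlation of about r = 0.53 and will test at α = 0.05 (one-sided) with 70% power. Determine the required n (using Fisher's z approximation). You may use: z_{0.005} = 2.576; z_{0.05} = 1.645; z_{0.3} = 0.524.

n = 17

Fisher's z: C = ½·ln((1+r)/(1−r)) = ½·ln(3.2553) = 0.5901.
n = ((z_{α} + z_β)/C)² + 3.
(1.645 + 0.524) / 0.5901 = 2.169 / 0.5901 = 3.676.
n = 3.676² + 3 = 13.51 + 3 = 16.5.
Round up.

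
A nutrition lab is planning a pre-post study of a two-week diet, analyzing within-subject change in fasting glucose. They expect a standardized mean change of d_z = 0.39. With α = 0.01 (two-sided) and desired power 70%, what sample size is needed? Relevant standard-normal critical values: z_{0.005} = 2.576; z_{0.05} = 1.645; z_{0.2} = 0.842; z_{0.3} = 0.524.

For a paired (one-sample on differences) test: n = ((z_{α/2} + z_β) / d)².
z_{α/2} + z_β = 2.576 + 0.524 = 3.100.
n = (3.100 / 0.39)² = 7.949² = 63.18.
Round up.

n = 64 pairs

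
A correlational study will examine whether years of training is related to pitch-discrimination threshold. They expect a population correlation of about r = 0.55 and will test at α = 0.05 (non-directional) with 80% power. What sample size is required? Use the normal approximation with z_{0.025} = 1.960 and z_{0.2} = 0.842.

Fisher's z: C = ½·ln((1+r)/(1−r)) = ½·ln(3.4444) = 0.6184.
n = ((z_{α/2} + z_β)/C)² + 3.
(1.960 + 0.842) / 0.6184 = 2.802 / 0.6184 = 4.531.
n = 4.531² + 3 = 20.53 + 3 = 23.5.
Round up.

n = 24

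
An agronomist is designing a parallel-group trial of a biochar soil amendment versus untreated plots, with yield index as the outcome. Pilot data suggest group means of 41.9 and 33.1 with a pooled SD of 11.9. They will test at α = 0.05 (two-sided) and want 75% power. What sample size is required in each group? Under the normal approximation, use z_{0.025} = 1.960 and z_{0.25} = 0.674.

n = 26 per group

Cohen's d = |M₁ − M₂| / SD_pooled = |41.9 − 33.1| / 11.9 = 8.8 / 11.9 = 0.739.
For two independent groups with equal n: n = 2·((z_{α/2} + z_β) / d)².
z_{α/2} + z_β = 1.960 + 0.674 = 2.634.
n = 2 × (2.634 / 0.739)² = 2 × 3.564² = 2 × 12.70 = 25.4.
Round up to the next whole participant.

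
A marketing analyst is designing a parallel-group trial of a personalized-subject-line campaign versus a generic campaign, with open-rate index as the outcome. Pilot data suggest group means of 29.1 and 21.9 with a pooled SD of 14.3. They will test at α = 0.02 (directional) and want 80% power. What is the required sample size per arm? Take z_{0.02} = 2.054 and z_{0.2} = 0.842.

Cohen's d = |M₁ − M₂| / SD_pooled = |29.1 − 21.9| / 14.3 = 7.2 / 14.3 = 0.503.
For two independent groups with equal n: n = 2·((z_{α} + z_β) / d)².
z_{α} + z_β = 2.054 + 0.842 = 2.896.
n = 2 × (2.896 / 0.503)² = 2 × 5.757² = 2 × 33.15 = 66.3.
Round up to the next whole participant.

n = 67 per group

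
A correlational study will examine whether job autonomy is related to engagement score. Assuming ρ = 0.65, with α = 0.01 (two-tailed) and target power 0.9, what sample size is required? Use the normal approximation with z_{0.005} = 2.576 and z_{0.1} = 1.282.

n = 28

Fisher's z: C = ½·ln((1+r)/(1−r)) = ½·ln(4.7143) = 0.7753.
n = ((z_{α/2} + z_β)/C)² + 3.
(2.576 + 1.282) / 0.7753 = 3.858 / 0.7753 = 4.976.
n = 4.976² + 3 = 24.76 + 3 = 27.8.
Round up.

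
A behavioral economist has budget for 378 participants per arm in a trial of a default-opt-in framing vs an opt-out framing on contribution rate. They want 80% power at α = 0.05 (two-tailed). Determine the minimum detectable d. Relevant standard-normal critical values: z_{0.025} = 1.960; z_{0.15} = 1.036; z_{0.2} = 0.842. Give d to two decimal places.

For two independent groups of n = 378 each: d_min = (z_{α/2} + z_β)·√(2/n).
z-sum = 1.960 + 0.842 = 2.802.
d_min = 2.802 × √(2/378) = 2.802 × 0.0727 = 0.204.

d_min ≈ 0.20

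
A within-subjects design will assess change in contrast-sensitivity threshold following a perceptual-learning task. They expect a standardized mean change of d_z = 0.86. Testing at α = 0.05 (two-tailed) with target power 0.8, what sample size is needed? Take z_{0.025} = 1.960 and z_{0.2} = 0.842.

For a paired (one-sample on differences) test: n = ((z_{α/2} + z_β) / d)².
z_{α/2} + z_β = 1.960 + 0.842 = 2.802.
n = (2.802 / 0.86)² = 3.258² = 10.62.
Round up.

n = 11 pairs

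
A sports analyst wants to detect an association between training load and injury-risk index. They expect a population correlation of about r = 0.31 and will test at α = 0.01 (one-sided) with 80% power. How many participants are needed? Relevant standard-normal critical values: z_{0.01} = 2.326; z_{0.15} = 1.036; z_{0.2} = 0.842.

n = 101

Fisher's z: C = ½·ln((1+r)/(1−r)) = ½·ln(1.8986) = 0.3205.
n = ((z_{α} + z_β)/C)² + 3.
(2.326 + 0.842) / 0.3205 = 3.168 / 0.3205 = 9.885.
n = 9.885² + 3 = 97.70 + 3 = 100.7.
Round up.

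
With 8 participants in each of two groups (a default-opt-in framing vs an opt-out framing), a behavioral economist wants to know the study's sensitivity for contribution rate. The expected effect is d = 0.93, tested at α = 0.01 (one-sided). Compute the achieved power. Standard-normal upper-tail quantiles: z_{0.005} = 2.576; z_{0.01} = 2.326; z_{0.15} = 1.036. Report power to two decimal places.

power ≈ 0.32

For two equal groups, power = Φ(d·√(n/2) − z_{α}).
d·√(n/2) = 0.93 × √(8/2) = 0.93 × 2.000 = 1.860.
z_β = 1.860 − 2.326 = -0.466.
Power = Φ(-0.466) = 0.321.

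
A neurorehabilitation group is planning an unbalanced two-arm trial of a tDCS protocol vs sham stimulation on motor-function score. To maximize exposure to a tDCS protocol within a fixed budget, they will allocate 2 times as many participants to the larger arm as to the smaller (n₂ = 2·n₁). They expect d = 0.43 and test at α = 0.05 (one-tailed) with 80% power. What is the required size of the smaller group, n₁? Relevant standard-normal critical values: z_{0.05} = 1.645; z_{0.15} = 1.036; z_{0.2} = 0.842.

With allocation ratio k = n₂/n₁ = 2, Var(x̄₁−x̄₂) = σ²(1/n₁ + 1/(k·n₁)) = σ²·(k+1)/(k·n₁).
So n₁ = (1 + 1/k)·((z_{α} + z_β)/d)² = 1.500 × (2.487/0.43)².
n₁ = 1.500 × 33.45 = 50.2.
Round up: n₁ = 51, giving n₂ = 2 × 51 = 102.

n₁ = 51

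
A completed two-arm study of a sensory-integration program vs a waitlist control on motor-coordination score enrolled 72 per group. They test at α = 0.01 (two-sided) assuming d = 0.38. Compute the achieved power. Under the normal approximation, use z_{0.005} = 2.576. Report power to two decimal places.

For two equal groups, power = Φ(d·√(n/2) − z_{α/2}).
d·√(n/2) = 0.38 × √(72/2) = 0.38 × 6.000 = 2.280.
z_β = 2.280 − 2.576 = -0.296.
Power = Φ(-0.296) = 0.384.

power ≈ 0.38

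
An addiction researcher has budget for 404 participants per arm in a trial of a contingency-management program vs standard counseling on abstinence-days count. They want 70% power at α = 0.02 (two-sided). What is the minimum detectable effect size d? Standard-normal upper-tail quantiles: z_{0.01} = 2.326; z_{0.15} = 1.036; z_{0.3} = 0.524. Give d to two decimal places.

d_min ≈ 0.20

For two independent groups of n = 404 each: d_min = (z_{α/2} + z_β)·√(2/n).
z-sum = 2.326 + 0.524 = 2.850.
d_min = 2.850 × √(2/404) = 2.850 × 0.0704 = 0.201.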